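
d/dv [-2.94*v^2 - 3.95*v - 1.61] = -5.88*v - 3.95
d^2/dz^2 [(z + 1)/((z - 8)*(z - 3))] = 2*(z^3 + 3*z^2 - 105*z + 361)/(z^6 - 33*z^5 + 435*z^4 - 2915*z^3 + 10440*z^2 - 19008*z + 13824)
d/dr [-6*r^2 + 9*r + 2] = 9 - 12*r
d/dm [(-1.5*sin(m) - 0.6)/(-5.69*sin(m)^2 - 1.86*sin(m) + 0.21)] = (-6.828*sin(m) + 4.2675*cos(2*m) - 5.6985)*cos(m)/(5.69*sin(m)^2 + 1.86*sin(m) - 0.21)^2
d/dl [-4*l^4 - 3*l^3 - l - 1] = -16*l^3 - 9*l^2 - 1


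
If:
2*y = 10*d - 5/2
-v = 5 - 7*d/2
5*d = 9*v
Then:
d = 90/53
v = 50/53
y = 1535/212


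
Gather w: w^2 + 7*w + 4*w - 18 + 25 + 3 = w^2 + 11*w + 10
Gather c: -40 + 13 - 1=-28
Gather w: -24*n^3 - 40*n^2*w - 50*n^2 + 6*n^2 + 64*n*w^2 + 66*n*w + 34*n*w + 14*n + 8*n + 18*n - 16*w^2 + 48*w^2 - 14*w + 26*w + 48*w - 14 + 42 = -24*n^3 - 44*n^2 + 40*n + w^2*(64*n + 32) + w*(-40*n^2 + 100*n + 60) + 28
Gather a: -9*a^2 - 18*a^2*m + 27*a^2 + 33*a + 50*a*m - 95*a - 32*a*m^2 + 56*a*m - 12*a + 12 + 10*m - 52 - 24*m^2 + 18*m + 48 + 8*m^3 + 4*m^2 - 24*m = a^2*(18 - 18*m) + a*(-32*m^2 + 106*m - 74) + 8*m^3 - 20*m^2 + 4*m + 8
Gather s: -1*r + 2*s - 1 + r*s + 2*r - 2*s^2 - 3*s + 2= r - 2*s^2 + s*(r - 1) + 1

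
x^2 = x^2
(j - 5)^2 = j^2 - 10*j + 25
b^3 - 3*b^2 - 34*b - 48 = (b - 8)*(b + 2)*(b + 3)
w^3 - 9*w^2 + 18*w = w*(w - 6)*(w - 3)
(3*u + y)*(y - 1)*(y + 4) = 3*u*y^2 + 9*u*y - 12*u + y^3 + 3*y^2 - 4*y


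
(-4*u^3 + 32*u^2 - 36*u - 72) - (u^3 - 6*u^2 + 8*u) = -5*u^3 + 38*u^2 - 44*u - 72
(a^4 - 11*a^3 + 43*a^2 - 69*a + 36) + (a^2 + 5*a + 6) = a^4 - 11*a^3 + 44*a^2 - 64*a + 42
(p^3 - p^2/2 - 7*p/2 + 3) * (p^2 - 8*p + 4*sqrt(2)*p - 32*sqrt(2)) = p^5 - 17*p^4/2 + 4*sqrt(2)*p^4 - 34*sqrt(2)*p^3 + p^3/2 + 2*sqrt(2)*p^2 + 31*p^2 - 24*p + 124*sqrt(2)*p - 96*sqrt(2)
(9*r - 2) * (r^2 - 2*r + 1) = 9*r^3 - 20*r^2 + 13*r - 2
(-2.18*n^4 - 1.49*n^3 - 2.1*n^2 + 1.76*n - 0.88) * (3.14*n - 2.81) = -6.8452*n^5 + 1.4472*n^4 - 2.4071*n^3 + 11.4274*n^2 - 7.7088*n + 2.4728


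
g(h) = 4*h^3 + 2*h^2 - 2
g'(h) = 12*h^2 + 4*h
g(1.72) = 24.27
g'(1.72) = 42.38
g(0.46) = -1.19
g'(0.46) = 4.38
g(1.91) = 33.17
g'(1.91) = 51.42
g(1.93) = 34.21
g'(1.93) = 52.42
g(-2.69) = -65.39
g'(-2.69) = 76.07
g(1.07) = 5.19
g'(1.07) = 18.02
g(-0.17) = -1.96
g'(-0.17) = -0.33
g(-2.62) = -60.21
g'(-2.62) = 71.89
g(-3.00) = -92.00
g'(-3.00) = 96.00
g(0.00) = -2.00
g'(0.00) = 0.00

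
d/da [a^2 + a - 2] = 2*a + 1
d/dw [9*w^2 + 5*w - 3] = 18*w + 5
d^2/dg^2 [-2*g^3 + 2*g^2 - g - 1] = 4 - 12*g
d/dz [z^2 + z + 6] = 2*z + 1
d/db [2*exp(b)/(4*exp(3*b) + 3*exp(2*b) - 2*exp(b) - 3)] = (-16*exp(3*b) - 6*exp(2*b) - 6)*exp(b)/(16*exp(6*b) + 24*exp(5*b) - 7*exp(4*b) - 36*exp(3*b) - 14*exp(2*b) + 12*exp(b) + 9)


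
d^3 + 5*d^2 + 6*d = d*(d + 2)*(d + 3)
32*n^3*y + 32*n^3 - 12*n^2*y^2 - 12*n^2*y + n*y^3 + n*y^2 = (-8*n + y)*(-4*n + y)*(n*y + n)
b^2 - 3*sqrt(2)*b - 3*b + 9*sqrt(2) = (b - 3)*(b - 3*sqrt(2))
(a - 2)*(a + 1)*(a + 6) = a^3 + 5*a^2 - 8*a - 12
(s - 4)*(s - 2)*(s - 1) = s^3 - 7*s^2 + 14*s - 8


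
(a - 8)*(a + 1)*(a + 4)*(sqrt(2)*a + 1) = sqrt(2)*a^4 - 3*sqrt(2)*a^3 + a^3 - 36*sqrt(2)*a^2 - 3*a^2 - 32*sqrt(2)*a - 36*a - 32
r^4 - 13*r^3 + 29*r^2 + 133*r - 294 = (r - 7)^2*(r - 2)*(r + 3)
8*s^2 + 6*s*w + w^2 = (2*s + w)*(4*s + w)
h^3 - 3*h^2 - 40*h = h*(h - 8)*(h + 5)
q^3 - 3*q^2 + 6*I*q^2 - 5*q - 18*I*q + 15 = (q - 3)*(q + I)*(q + 5*I)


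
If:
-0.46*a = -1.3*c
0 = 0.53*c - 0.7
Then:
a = 3.73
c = 1.32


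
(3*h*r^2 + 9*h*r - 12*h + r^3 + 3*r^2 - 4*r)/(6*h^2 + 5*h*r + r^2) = (r^2 + 3*r - 4)/(2*h + r)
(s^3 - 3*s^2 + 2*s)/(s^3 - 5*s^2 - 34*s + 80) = s*(s - 1)/(s^2 - 3*s - 40)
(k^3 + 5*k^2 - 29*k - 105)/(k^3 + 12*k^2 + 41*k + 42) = (k - 5)/(k + 2)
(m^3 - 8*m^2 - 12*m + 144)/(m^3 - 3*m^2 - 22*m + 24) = (m - 6)/(m - 1)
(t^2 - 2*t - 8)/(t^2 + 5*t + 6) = (t - 4)/(t + 3)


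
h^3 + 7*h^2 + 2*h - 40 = (h - 2)*(h + 4)*(h + 5)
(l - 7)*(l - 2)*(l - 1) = l^3 - 10*l^2 + 23*l - 14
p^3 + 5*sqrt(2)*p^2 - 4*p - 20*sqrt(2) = (p - 2)*(p + 2)*(p + 5*sqrt(2))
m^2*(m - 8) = m^3 - 8*m^2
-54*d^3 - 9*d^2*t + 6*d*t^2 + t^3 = (-3*d + t)*(3*d + t)*(6*d + t)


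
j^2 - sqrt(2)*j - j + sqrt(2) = (j - 1)*(j - sqrt(2))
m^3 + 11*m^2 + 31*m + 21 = (m + 1)*(m + 3)*(m + 7)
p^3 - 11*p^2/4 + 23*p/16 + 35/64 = (p - 7/4)*(p - 5/4)*(p + 1/4)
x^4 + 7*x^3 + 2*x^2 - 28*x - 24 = (x - 2)*(x + 1)*(x + 2)*(x + 6)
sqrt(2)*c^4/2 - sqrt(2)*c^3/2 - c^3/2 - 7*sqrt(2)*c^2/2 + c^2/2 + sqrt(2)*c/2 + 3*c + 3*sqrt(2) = (c - 3)*(c + 2)*(c - sqrt(2))*(sqrt(2)*c/2 + 1/2)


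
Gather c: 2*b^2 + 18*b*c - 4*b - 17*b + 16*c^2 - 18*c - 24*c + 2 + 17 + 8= 2*b^2 - 21*b + 16*c^2 + c*(18*b - 42) + 27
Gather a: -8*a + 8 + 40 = 48 - 8*a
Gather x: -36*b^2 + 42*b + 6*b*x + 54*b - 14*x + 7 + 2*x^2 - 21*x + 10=-36*b^2 + 96*b + 2*x^2 + x*(6*b - 35) + 17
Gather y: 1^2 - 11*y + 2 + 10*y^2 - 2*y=10*y^2 - 13*y + 3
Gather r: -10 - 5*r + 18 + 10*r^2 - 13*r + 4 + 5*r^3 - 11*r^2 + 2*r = 5*r^3 - r^2 - 16*r + 12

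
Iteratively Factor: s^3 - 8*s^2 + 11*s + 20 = (s - 4)*(s^2 - 4*s - 5) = (s - 4)*(s + 1)*(s - 5)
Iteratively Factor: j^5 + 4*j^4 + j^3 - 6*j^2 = (j + 2)*(j^4 + 2*j^3 - 3*j^2) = (j + 2)*(j + 3)*(j^3 - j^2) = (j - 1)*(j + 2)*(j + 3)*(j^2) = j*(j - 1)*(j + 2)*(j + 3)*(j)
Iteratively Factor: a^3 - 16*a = (a + 4)*(a^2 - 4*a) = a*(a + 4)*(a - 4)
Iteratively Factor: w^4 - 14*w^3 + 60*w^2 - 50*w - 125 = (w - 5)*(w^3 - 9*w^2 + 15*w + 25) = (w - 5)^2*(w^2 - 4*w - 5) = (w - 5)^3*(w + 1)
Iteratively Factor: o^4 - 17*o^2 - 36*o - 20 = (o + 2)*(o^3 - 2*o^2 - 13*o - 10) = (o + 1)*(o + 2)*(o^2 - 3*o - 10) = (o + 1)*(o + 2)^2*(o - 5)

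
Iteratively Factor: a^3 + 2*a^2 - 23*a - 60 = (a + 3)*(a^2 - a - 20) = (a + 3)*(a + 4)*(a - 5)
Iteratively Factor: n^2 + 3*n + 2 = (n + 1)*(n + 2)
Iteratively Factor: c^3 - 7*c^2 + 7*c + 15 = (c - 5)*(c^2 - 2*c - 3) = (c - 5)*(c + 1)*(c - 3)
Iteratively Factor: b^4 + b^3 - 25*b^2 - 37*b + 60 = (b + 4)*(b^3 - 3*b^2 - 13*b + 15) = (b + 3)*(b + 4)*(b^2 - 6*b + 5) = (b - 1)*(b + 3)*(b + 4)*(b - 5)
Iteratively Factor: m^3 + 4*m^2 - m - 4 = (m + 4)*(m^2 - 1) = (m - 1)*(m + 4)*(m + 1)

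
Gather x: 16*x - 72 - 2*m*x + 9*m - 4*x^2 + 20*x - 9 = 9*m - 4*x^2 + x*(36 - 2*m) - 81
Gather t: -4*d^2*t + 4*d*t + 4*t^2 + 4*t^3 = 4*t^3 + 4*t^2 + t*(-4*d^2 + 4*d)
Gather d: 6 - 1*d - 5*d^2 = -5*d^2 - d + 6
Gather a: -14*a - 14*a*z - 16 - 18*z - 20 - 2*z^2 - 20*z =a*(-14*z - 14) - 2*z^2 - 38*z - 36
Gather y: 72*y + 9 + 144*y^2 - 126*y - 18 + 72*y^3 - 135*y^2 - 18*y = 72*y^3 + 9*y^2 - 72*y - 9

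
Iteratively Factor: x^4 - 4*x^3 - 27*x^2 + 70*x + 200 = (x - 5)*(x^3 + x^2 - 22*x - 40) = (x - 5)*(x + 4)*(x^2 - 3*x - 10) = (x - 5)*(x + 2)*(x + 4)*(x - 5)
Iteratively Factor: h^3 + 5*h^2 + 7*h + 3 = (h + 1)*(h^2 + 4*h + 3) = (h + 1)*(h + 3)*(h + 1)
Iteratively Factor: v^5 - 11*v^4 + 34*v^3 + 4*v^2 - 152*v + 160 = (v - 5)*(v^4 - 6*v^3 + 4*v^2 + 24*v - 32) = (v - 5)*(v - 4)*(v^3 - 2*v^2 - 4*v + 8) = (v - 5)*(v - 4)*(v - 2)*(v^2 - 4) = (v - 5)*(v - 4)*(v - 2)*(v + 2)*(v - 2)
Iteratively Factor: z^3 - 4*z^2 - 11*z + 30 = (z + 3)*(z^2 - 7*z + 10) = (z - 5)*(z + 3)*(z - 2)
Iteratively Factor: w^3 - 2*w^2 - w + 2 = (w - 2)*(w^2 - 1) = (w - 2)*(w - 1)*(w + 1)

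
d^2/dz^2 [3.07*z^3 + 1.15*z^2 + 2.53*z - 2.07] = 18.42*z + 2.3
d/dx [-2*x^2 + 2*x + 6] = 2 - 4*x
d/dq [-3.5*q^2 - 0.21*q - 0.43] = -7.0*q - 0.21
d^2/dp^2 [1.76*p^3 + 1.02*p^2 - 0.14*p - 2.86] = 10.56*p + 2.04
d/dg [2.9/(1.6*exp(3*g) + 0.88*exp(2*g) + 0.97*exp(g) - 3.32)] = (-13.92*exp(2*g) - 5.104*exp(g) - 2.813)*exp(g)/(1.6*exp(3*g) + 0.88*exp(2*g) + 0.97*exp(g) - 3.32)^2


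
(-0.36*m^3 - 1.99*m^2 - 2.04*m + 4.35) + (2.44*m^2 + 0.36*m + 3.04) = -0.36*m^3 + 0.45*m^2 - 1.68*m + 7.39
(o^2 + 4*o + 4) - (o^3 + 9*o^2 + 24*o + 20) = -o^3 - 8*o^2 - 20*o - 16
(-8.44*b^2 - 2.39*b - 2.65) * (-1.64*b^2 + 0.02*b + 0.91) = 13.8416*b^4 + 3.7508*b^3 - 3.3822*b^2 - 2.2279*b - 2.4115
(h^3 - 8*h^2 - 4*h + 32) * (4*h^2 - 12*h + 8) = 4*h^5 - 44*h^4 + 88*h^3 + 112*h^2 - 416*h + 256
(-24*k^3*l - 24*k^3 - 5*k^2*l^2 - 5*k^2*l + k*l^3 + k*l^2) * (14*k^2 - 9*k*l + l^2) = -336*k^5*l - 336*k^5 + 146*k^4*l^2 + 146*k^4*l + 35*k^3*l^3 + 35*k^3*l^2 - 14*k^2*l^4 - 14*k^2*l^3 + k*l^5 + k*l^4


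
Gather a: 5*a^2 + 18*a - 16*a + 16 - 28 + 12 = 5*a^2 + 2*a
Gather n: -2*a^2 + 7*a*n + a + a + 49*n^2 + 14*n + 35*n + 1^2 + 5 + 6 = -2*a^2 + 2*a + 49*n^2 + n*(7*a + 49) + 12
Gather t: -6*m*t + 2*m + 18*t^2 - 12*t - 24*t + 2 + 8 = 2*m + 18*t^2 + t*(-6*m - 36) + 10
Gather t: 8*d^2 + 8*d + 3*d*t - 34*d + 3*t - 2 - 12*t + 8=8*d^2 - 26*d + t*(3*d - 9) + 6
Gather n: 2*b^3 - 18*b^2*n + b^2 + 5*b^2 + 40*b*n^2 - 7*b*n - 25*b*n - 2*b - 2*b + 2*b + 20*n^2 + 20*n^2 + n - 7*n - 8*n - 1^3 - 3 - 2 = 2*b^3 + 6*b^2 - 2*b + n^2*(40*b + 40) + n*(-18*b^2 - 32*b - 14) - 6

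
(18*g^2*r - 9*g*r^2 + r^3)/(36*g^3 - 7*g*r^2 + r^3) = r/(2*g + r)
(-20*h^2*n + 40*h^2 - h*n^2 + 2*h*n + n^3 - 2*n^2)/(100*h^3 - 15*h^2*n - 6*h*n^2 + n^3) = (2 - n)/(5*h - n)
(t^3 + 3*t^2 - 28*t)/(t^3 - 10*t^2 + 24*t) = (t + 7)/(t - 6)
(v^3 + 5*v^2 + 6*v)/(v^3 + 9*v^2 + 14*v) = (v + 3)/(v + 7)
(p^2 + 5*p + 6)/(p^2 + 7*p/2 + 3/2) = 2*(p + 2)/(2*p + 1)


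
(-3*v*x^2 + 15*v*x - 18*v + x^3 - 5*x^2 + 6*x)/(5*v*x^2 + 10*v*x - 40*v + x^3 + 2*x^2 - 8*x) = (-3*v*x + 9*v + x^2 - 3*x)/(5*v*x + 20*v + x^2 + 4*x)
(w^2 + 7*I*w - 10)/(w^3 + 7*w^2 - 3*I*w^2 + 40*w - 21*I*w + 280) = (w + 2*I)/(w^2 + w*(7 - 8*I) - 56*I)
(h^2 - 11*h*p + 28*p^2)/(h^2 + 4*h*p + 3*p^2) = (h^2 - 11*h*p + 28*p^2)/(h^2 + 4*h*p + 3*p^2)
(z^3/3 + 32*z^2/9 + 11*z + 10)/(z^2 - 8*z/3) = (z^3 + 32*z^2/3 + 33*z + 30)/(z*(3*z - 8))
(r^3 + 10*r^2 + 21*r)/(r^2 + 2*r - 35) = r*(r + 3)/(r - 5)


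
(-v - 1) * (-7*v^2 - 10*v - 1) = 7*v^3 + 17*v^2 + 11*v + 1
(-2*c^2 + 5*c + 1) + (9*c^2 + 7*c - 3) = 7*c^2 + 12*c - 2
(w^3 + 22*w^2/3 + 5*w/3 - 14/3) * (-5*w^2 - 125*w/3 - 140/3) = -5*w^5 - 235*w^4/3 - 3245*w^3/9 - 1165*w^2/3 + 350*w/3 + 1960/9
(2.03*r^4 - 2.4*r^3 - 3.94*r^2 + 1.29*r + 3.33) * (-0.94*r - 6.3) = -1.9082*r^5 - 10.533*r^4 + 18.8236*r^3 + 23.6094*r^2 - 11.2572*r - 20.979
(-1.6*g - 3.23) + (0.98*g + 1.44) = -0.62*g - 1.79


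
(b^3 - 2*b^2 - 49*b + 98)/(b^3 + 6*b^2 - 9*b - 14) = (b - 7)/(b + 1)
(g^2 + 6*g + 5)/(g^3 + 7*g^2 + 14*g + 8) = (g + 5)/(g^2 + 6*g + 8)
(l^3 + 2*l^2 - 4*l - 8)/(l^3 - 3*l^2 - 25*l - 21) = (-l^3 - 2*l^2 + 4*l + 8)/(-l^3 + 3*l^2 + 25*l + 21)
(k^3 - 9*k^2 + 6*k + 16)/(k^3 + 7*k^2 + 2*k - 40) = (k^2 - 7*k - 8)/(k^2 + 9*k + 20)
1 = 1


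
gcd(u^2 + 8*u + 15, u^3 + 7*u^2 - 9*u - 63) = u + 3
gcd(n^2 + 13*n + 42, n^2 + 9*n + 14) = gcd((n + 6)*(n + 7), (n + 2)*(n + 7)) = n + 7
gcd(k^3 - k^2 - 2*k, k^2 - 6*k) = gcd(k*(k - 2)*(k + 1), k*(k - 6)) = k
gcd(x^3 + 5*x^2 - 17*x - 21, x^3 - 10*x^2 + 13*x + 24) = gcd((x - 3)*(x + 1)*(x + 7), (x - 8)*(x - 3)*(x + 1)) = x^2 - 2*x - 3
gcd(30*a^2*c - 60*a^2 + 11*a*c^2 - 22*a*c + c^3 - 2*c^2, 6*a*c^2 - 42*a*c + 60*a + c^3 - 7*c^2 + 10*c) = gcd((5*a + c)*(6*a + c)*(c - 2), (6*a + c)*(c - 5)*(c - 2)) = 6*a*c - 12*a + c^2 - 2*c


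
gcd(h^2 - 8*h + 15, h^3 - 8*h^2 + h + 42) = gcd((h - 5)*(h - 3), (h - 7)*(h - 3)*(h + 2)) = h - 3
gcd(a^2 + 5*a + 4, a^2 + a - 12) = a + 4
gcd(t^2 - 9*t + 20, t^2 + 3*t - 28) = t - 4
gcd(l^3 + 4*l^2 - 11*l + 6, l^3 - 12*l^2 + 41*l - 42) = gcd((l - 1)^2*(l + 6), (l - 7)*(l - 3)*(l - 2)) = 1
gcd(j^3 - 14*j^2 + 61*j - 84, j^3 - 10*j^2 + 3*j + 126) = j - 7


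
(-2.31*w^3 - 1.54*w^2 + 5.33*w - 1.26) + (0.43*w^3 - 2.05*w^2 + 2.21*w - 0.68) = -1.88*w^3 - 3.59*w^2 + 7.54*w - 1.94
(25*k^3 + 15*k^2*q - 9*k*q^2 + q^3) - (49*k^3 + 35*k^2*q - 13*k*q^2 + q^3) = -24*k^3 - 20*k^2*q + 4*k*q^2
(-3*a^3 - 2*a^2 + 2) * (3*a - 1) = -9*a^4 - 3*a^3 + 2*a^2 + 6*a - 2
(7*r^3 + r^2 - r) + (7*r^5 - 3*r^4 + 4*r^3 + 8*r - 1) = 7*r^5 - 3*r^4 + 11*r^3 + r^2 + 7*r - 1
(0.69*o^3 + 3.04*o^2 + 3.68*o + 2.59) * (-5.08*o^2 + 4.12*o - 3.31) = -3.5052*o^5 - 12.6004*o^4 - 8.4535*o^3 - 8.058*o^2 - 1.51*o - 8.5729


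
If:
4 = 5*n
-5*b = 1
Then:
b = -1/5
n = 4/5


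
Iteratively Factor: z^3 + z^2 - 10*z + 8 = (z - 1)*(z^2 + 2*z - 8) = (z - 1)*(z + 4)*(z - 2)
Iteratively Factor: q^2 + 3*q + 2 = (q + 1)*(q + 2)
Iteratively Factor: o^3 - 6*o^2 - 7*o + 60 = (o - 5)*(o^2 - o - 12) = (o - 5)*(o + 3)*(o - 4)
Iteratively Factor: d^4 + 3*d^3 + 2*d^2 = (d + 2)*(d^3 + d^2) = d*(d + 2)*(d^2 + d) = d*(d + 1)*(d + 2)*(d)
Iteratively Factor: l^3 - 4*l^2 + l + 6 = (l - 2)*(l^2 - 2*l - 3) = (l - 3)*(l - 2)*(l + 1)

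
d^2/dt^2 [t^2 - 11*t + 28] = 2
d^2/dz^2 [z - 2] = 0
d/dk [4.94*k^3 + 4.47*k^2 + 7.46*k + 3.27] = 14.82*k^2 + 8.94*k + 7.46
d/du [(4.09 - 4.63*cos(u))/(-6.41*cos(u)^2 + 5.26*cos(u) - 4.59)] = (29.6783*cos(u)^2 - 52.4338*cos(u) + 0.261699999999998)*sin(u)/(41.0881*cos(u)^4 - 67.4332*cos(u)^3 + 86.5114*cos(u)^2 - 48.2868*cos(u) + 21.0681)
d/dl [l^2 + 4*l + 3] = 2*l + 4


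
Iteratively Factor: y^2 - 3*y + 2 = (y - 1)*(y - 2)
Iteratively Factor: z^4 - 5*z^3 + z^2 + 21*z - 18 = (z - 3)*(z^3 - 2*z^2 - 5*z + 6) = (z - 3)^2*(z^2 + z - 2) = (z - 3)^2*(z - 1)*(z + 2)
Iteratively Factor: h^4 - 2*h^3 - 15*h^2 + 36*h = (h + 4)*(h^3 - 6*h^2 + 9*h) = (h - 3)*(h + 4)*(h^2 - 3*h) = (h - 3)^2*(h + 4)*(h)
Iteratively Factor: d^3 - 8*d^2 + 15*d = (d)*(d^2 - 8*d + 15) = d*(d - 3)*(d - 5)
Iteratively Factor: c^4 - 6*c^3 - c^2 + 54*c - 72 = (c - 4)*(c^3 - 2*c^2 - 9*c + 18) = (c - 4)*(c + 3)*(c^2 - 5*c + 6) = (c - 4)*(c - 3)*(c + 3)*(c - 2)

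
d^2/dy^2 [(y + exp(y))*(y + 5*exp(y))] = 6*y*exp(y) + 20*exp(2*y) + 12*exp(y) + 2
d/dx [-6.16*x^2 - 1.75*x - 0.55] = -12.32*x - 1.75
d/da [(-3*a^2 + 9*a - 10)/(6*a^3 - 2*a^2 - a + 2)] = (18*a^4 - 108*a^3 + 201*a^2 - 52*a + 8)/(36*a^6 - 24*a^5 - 8*a^4 + 28*a^3 - 7*a^2 - 4*a + 4)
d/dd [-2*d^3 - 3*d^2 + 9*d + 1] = -6*d^2 - 6*d + 9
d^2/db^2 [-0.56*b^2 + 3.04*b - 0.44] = -1.12000000000000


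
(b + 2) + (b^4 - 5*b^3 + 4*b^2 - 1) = b^4 - 5*b^3 + 4*b^2 + b + 1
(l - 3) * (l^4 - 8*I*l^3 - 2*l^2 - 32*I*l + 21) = l^5 - 3*l^4 - 8*I*l^4 - 2*l^3 + 24*I*l^3 + 6*l^2 - 32*I*l^2 + 21*l + 96*I*l - 63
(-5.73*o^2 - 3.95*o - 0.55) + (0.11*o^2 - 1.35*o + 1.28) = -5.62*o^2 - 5.3*o + 0.73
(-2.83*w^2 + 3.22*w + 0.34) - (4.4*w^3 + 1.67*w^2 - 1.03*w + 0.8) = -4.4*w^3 - 4.5*w^2 + 4.25*w - 0.46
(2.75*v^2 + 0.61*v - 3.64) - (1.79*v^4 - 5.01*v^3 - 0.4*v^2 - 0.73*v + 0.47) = -1.79*v^4 + 5.01*v^3 + 3.15*v^2 + 1.34*v - 4.11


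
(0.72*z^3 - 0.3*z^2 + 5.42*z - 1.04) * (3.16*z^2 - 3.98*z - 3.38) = 2.2752*z^5 - 3.8136*z^4 + 15.8876*z^3 - 23.844*z^2 - 14.1804*z + 3.5152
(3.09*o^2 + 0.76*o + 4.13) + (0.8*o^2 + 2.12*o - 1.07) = 3.89*o^2 + 2.88*o + 3.06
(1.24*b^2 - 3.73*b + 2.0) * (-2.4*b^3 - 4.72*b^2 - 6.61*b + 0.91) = -2.976*b^5 + 3.0992*b^4 + 4.6092*b^3 + 16.3437*b^2 - 16.6143*b + 1.82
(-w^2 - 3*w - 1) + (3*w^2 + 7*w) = 2*w^2 + 4*w - 1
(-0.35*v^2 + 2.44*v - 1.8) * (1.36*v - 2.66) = -0.476*v^3 + 4.2494*v^2 - 8.9384*v + 4.788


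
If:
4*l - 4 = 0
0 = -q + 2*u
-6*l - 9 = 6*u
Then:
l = 1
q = -5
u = -5/2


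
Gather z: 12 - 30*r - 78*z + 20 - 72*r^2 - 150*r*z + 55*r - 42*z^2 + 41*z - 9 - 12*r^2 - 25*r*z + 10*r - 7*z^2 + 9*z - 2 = -84*r^2 + 35*r - 49*z^2 + z*(-175*r - 28) + 21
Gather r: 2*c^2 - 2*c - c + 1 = 2*c^2 - 3*c + 1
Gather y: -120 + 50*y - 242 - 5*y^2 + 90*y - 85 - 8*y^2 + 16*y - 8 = -13*y^2 + 156*y - 455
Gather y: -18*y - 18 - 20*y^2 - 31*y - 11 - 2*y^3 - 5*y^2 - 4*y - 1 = -2*y^3 - 25*y^2 - 53*y - 30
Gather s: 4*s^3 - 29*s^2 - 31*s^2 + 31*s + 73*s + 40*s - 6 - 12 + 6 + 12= 4*s^3 - 60*s^2 + 144*s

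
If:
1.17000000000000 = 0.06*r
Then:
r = 19.50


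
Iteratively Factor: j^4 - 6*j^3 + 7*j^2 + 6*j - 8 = (j - 1)*(j^3 - 5*j^2 + 2*j + 8) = (j - 4)*(j - 1)*(j^2 - j - 2) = (j - 4)*(j - 1)*(j + 1)*(j - 2)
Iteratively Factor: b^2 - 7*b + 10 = (b - 5)*(b - 2)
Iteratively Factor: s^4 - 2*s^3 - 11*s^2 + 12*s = (s - 1)*(s^3 - s^2 - 12*s) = (s - 4)*(s - 1)*(s^2 + 3*s) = s*(s - 4)*(s - 1)*(s + 3)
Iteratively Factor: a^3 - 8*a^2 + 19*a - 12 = (a - 4)*(a^2 - 4*a + 3) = (a - 4)*(a - 1)*(a - 3)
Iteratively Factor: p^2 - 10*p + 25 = (p - 5)*(p - 5)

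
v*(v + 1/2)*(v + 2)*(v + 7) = v^4 + 19*v^3/2 + 37*v^2/2 + 7*v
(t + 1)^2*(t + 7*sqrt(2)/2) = t^3 + 2*t^2 + 7*sqrt(2)*t^2/2 + t + 7*sqrt(2)*t + 7*sqrt(2)/2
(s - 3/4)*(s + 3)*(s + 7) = s^3 + 37*s^2/4 + 27*s/2 - 63/4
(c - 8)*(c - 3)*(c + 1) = c^3 - 10*c^2 + 13*c + 24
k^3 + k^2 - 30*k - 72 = (k - 6)*(k + 3)*(k + 4)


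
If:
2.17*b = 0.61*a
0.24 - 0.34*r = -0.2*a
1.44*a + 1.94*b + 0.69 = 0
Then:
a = -0.35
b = -0.10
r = 0.50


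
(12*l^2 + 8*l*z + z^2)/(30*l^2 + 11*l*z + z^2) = (2*l + z)/(5*l + z)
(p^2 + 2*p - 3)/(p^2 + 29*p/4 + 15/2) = 4*(p^2 + 2*p - 3)/(4*p^2 + 29*p + 30)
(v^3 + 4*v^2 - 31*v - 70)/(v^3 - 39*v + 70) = (v + 2)/(v - 2)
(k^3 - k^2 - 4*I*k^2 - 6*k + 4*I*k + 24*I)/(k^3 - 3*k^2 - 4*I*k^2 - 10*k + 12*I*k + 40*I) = (k - 3)/(k - 5)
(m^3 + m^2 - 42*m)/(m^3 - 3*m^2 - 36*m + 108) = m*(m + 7)/(m^2 + 3*m - 18)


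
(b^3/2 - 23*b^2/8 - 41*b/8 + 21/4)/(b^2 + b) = (4*b^3 - 23*b^2 - 41*b + 42)/(8*b*(b + 1))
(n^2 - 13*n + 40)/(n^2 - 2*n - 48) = (n - 5)/(n + 6)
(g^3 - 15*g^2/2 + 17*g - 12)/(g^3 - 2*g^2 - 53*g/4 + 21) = 2*(g - 2)/(2*g + 7)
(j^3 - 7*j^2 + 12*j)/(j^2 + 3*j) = (j^2 - 7*j + 12)/(j + 3)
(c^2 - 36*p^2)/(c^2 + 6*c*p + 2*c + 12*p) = (c - 6*p)/(c + 2)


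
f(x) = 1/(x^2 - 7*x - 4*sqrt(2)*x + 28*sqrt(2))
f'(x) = (-2*x + 4*sqrt(2) + 7)/(x^2 - 7*x - 4*sqrt(2)*x + 28*sqrt(2))^2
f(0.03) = 0.03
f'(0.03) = 0.01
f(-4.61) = 0.01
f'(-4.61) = 0.00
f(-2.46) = 0.01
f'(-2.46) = 0.00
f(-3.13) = 0.01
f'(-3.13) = 0.00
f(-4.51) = 0.01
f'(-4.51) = 0.00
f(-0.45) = 0.02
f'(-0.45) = 0.01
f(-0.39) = 0.02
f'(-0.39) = 0.01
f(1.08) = 0.04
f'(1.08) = 0.01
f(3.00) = 0.09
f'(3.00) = 0.06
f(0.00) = 0.03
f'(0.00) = 0.01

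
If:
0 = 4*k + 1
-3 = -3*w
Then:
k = -1/4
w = 1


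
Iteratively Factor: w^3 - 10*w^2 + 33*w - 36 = (w - 3)*(w^2 - 7*w + 12) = (w - 3)^2*(w - 4)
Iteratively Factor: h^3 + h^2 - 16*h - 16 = (h + 1)*(h^2 - 16) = (h + 1)*(h + 4)*(h - 4)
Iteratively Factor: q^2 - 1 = (q - 1)*(q + 1)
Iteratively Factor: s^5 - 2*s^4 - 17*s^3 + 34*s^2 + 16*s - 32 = (s + 4)*(s^4 - 6*s^3 + 7*s^2 + 6*s - 8) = (s + 1)*(s + 4)*(s^3 - 7*s^2 + 14*s - 8) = (s - 1)*(s + 1)*(s + 4)*(s^2 - 6*s + 8) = (s - 4)*(s - 1)*(s + 1)*(s + 4)*(s - 2)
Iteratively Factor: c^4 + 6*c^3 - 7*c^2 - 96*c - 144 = (c + 3)*(c^3 + 3*c^2 - 16*c - 48) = (c + 3)*(c + 4)*(c^2 - c - 12) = (c + 3)^2*(c + 4)*(c - 4)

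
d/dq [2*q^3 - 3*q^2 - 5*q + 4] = 6*q^2 - 6*q - 5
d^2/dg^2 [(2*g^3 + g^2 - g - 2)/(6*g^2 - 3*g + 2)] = 8*(-6*g^3 - 72*g^2 + 42*g + 1)/(216*g^6 - 324*g^5 + 378*g^4 - 243*g^3 + 126*g^2 - 36*g + 8)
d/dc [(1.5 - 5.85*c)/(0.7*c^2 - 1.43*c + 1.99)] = (4.095*c^2 - 2.1*c - 9.4965)/(0.49*c^4 - 2.002*c^3 + 4.8309*c^2 - 5.6914*c + 3.9601)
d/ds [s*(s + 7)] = 2*s + 7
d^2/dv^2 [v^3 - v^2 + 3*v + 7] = 6*v - 2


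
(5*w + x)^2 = 25*w^2 + 10*w*x + x^2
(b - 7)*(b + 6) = b^2 - b - 42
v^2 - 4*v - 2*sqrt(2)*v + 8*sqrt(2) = (v - 4)*(v - 2*sqrt(2))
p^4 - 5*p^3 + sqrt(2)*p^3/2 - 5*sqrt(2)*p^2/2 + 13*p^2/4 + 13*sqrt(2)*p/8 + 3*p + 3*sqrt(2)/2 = (p - 4)*(p - 3/2)*(p + 1/2)*(p + sqrt(2)/2)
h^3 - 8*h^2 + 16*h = h*(h - 4)^2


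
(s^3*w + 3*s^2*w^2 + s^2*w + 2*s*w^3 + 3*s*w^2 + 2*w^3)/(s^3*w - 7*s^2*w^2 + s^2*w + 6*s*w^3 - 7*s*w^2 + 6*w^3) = (s^2 + 3*s*w + 2*w^2)/(s^2 - 7*s*w + 6*w^2)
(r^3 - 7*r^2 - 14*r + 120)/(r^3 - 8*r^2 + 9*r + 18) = (r^2 - r - 20)/(r^2 - 2*r - 3)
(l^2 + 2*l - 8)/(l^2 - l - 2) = (l + 4)/(l + 1)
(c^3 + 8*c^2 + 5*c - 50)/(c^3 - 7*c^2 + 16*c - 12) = (c^2 + 10*c + 25)/(c^2 - 5*c + 6)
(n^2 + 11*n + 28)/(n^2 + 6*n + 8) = (n + 7)/(n + 2)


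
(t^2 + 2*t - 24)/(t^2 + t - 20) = (t + 6)/(t + 5)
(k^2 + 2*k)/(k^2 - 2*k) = (k + 2)/(k - 2)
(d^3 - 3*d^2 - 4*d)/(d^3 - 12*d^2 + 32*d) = (d + 1)/(d - 8)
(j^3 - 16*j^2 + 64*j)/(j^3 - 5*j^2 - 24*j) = (j - 8)/(j + 3)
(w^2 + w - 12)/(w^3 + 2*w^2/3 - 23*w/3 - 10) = 3*(w + 4)/(3*w^2 + 11*w + 10)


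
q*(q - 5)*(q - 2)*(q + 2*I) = q^4 - 7*q^3 + 2*I*q^3 + 10*q^2 - 14*I*q^2 + 20*I*q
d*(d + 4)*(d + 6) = d^3 + 10*d^2 + 24*d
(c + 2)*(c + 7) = c^2 + 9*c + 14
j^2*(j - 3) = j^3 - 3*j^2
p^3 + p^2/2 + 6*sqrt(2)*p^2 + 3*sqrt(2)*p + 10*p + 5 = (p + 1/2)*(p + sqrt(2))*(p + 5*sqrt(2))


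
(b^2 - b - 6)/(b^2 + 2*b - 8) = (b^2 - b - 6)/(b^2 + 2*b - 8)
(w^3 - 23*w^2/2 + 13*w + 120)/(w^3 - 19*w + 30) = (w^3 - 23*w^2/2 + 13*w + 120)/(w^3 - 19*w + 30)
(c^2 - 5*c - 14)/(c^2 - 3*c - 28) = (c + 2)/(c + 4)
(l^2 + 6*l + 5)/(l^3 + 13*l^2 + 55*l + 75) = (l + 1)/(l^2 + 8*l + 15)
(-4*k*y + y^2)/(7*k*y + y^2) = (-4*k + y)/(7*k + y)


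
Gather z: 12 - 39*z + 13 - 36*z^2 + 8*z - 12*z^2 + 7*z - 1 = -48*z^2 - 24*z + 24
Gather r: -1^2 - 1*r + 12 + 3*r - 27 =2*r - 16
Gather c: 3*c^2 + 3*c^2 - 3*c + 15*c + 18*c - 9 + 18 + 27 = 6*c^2 + 30*c + 36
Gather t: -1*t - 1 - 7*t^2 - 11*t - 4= -7*t^2 - 12*t - 5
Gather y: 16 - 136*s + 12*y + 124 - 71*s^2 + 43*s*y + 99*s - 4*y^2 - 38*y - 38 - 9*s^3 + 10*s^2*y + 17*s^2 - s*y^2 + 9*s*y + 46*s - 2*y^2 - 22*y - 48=-9*s^3 - 54*s^2 + 9*s + y^2*(-s - 6) + y*(10*s^2 + 52*s - 48) + 54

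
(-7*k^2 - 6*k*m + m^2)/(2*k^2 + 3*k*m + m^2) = (-7*k + m)/(2*k + m)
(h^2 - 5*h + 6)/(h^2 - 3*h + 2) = (h - 3)/(h - 1)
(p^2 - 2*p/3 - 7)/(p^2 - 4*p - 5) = (-p^2 + 2*p/3 + 7)/(-p^2 + 4*p + 5)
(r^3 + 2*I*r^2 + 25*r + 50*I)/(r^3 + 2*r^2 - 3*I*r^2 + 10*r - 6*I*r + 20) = (r + 5*I)/(r + 2)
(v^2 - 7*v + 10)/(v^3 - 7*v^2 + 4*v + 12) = (v - 5)/(v^2 - 5*v - 6)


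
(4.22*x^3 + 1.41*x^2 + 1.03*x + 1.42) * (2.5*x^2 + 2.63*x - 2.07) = 10.55*x^5 + 14.6236*x^4 - 2.4521*x^3 + 3.3402*x^2 + 1.6025*x - 2.9394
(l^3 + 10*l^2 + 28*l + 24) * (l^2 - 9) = l^5 + 10*l^4 + 19*l^3 - 66*l^2 - 252*l - 216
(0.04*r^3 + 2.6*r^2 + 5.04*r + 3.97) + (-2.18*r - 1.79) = 0.04*r^3 + 2.6*r^2 + 2.86*r + 2.18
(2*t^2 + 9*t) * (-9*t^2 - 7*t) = -18*t^4 - 95*t^3 - 63*t^2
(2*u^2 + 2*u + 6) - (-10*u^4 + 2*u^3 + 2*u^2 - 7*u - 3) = 10*u^4 - 2*u^3 + 9*u + 9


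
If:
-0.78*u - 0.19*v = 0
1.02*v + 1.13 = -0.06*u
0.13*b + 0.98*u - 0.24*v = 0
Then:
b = -4.14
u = 0.27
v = -1.12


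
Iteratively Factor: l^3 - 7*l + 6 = (l - 2)*(l^2 + 2*l - 3) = (l - 2)*(l + 3)*(l - 1)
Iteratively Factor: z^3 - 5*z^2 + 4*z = (z - 1)*(z^2 - 4*z) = z*(z - 1)*(z - 4)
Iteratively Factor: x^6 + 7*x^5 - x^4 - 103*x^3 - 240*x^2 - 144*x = (x + 4)*(x^5 + 3*x^4 - 13*x^3 - 51*x^2 - 36*x) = (x + 1)*(x + 4)*(x^4 + 2*x^3 - 15*x^2 - 36*x) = x*(x + 1)*(x + 4)*(x^3 + 2*x^2 - 15*x - 36) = x*(x + 1)*(x + 3)*(x + 4)*(x^2 - x - 12) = x*(x + 1)*(x + 3)^2*(x + 4)*(x - 4)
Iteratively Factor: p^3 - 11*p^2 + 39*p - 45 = (p - 5)*(p^2 - 6*p + 9) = (p - 5)*(p - 3)*(p - 3)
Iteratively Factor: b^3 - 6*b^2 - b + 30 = (b + 2)*(b^2 - 8*b + 15) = (b - 5)*(b + 2)*(b - 3)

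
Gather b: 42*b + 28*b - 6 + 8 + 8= 70*b + 10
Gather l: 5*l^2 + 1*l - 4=5*l^2 + l - 4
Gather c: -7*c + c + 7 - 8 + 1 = -6*c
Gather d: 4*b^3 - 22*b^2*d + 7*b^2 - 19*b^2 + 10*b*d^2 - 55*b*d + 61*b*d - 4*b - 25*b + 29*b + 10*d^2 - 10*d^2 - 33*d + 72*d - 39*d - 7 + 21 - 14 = 4*b^3 - 12*b^2 + 10*b*d^2 + d*(-22*b^2 + 6*b)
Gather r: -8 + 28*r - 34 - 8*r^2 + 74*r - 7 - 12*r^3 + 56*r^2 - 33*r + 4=-12*r^3 + 48*r^2 + 69*r - 45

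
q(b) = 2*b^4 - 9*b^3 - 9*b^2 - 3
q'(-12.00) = -17496.00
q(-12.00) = 55725.00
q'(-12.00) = -17496.00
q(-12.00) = 55725.00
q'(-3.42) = -574.26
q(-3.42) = 525.36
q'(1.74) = -70.92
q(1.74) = -59.33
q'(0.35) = -9.26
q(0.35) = -4.46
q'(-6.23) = -2870.24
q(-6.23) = 4836.81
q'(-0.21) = 2.52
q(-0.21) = -3.31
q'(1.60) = -65.15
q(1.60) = -49.80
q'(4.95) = 219.63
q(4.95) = -114.36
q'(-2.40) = -222.91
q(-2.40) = 135.93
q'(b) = 8*b^3 - 27*b^2 - 18*b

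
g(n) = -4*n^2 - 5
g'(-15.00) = 120.00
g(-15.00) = -905.00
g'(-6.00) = 48.00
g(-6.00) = -149.00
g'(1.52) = -12.16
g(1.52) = -14.24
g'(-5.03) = 40.24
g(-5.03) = -106.20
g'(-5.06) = 40.48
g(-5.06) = -107.41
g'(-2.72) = 21.76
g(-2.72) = -34.59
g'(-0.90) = 7.20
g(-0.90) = -8.24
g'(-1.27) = 10.16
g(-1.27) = -11.45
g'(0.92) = -7.36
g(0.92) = -8.39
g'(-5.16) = 41.28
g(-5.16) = -111.50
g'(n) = -8*n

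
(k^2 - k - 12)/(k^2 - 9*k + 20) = (k + 3)/(k - 5)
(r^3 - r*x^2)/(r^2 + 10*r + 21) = r*(r^2 - x^2)/(r^2 + 10*r + 21)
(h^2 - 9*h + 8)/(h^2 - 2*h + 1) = (h - 8)/(h - 1)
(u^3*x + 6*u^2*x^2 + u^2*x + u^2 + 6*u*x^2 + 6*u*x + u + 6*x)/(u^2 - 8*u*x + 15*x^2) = (u^3*x + 6*u^2*x^2 + u^2*x + u^2 + 6*u*x^2 + 6*u*x + u + 6*x)/(u^2 - 8*u*x + 15*x^2)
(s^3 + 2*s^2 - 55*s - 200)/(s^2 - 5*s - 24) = (s^2 + 10*s + 25)/(s + 3)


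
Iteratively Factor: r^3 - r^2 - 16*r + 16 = (r - 4)*(r^2 + 3*r - 4) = (r - 4)*(r - 1)*(r + 4)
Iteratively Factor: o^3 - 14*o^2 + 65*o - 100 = (o - 5)*(o^2 - 9*o + 20) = (o - 5)*(o - 4)*(o - 5)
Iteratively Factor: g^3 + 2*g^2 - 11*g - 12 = (g + 4)*(g^2 - 2*g - 3) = (g - 3)*(g + 4)*(g + 1)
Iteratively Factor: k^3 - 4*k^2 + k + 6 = (k - 2)*(k^2 - 2*k - 3) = (k - 3)*(k - 2)*(k + 1)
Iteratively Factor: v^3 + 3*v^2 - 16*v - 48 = (v + 3)*(v^2 - 16) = (v - 4)*(v + 3)*(v + 4)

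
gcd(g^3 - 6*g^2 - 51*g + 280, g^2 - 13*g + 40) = g^2 - 13*g + 40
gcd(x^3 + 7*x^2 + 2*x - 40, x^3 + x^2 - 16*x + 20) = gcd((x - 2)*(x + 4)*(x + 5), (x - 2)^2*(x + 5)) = x^2 + 3*x - 10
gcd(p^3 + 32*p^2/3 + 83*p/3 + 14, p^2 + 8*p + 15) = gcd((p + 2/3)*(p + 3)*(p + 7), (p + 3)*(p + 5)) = p + 3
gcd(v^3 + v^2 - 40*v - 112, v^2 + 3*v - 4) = v + 4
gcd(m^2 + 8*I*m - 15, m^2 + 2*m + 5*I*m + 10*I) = m + 5*I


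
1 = 1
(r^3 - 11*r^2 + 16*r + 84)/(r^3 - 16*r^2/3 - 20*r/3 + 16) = 3*(r - 7)/(3*r - 4)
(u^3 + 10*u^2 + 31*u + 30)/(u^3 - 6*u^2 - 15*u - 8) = (u^3 + 10*u^2 + 31*u + 30)/(u^3 - 6*u^2 - 15*u - 8)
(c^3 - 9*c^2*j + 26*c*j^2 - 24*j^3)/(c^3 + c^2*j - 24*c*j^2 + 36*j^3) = (c - 4*j)/(c + 6*j)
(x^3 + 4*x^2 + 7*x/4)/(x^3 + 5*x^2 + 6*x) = (x^2 + 4*x + 7/4)/(x^2 + 5*x + 6)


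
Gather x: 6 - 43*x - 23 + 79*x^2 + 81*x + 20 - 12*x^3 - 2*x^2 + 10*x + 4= -12*x^3 + 77*x^2 + 48*x + 7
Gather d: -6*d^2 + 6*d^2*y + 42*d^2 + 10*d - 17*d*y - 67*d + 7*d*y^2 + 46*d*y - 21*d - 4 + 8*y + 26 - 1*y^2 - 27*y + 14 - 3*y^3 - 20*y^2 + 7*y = d^2*(6*y + 36) + d*(7*y^2 + 29*y - 78) - 3*y^3 - 21*y^2 - 12*y + 36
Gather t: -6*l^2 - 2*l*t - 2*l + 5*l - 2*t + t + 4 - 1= -6*l^2 + 3*l + t*(-2*l - 1) + 3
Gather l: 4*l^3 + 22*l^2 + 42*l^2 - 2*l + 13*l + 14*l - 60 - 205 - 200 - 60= 4*l^3 + 64*l^2 + 25*l - 525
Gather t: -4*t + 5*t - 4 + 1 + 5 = t + 2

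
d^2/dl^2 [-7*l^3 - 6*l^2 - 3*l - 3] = -42*l - 12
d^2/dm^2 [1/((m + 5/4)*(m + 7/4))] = 512*(48*m^2 + 144*m + 109)/(4096*m^6 + 36864*m^5 + 137472*m^4 + 271872*m^3 + 300720*m^2 + 176400*m + 42875)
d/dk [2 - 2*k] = -2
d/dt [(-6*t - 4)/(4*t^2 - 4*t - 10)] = (6*t^2 + 8*t + 11)/(4*t^4 - 8*t^3 - 16*t^2 + 20*t + 25)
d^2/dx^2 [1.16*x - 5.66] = 0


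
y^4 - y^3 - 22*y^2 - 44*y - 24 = (y - 6)*(y + 1)*(y + 2)^2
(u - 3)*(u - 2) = u^2 - 5*u + 6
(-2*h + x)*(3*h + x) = -6*h^2 + h*x + x^2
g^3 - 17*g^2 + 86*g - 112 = (g - 8)*(g - 7)*(g - 2)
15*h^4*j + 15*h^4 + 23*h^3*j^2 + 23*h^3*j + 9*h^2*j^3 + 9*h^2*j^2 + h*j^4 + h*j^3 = (h + j)*(3*h + j)*(5*h + j)*(h*j + h)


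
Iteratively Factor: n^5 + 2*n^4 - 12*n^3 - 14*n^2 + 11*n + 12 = (n + 1)*(n^4 + n^3 - 13*n^2 - n + 12) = (n - 1)*(n + 1)*(n^3 + 2*n^2 - 11*n - 12) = (n - 1)*(n + 1)*(n + 4)*(n^2 - 2*n - 3) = (n - 3)*(n - 1)*(n + 1)*(n + 4)*(n + 1)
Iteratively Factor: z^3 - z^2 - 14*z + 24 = (z - 3)*(z^2 + 2*z - 8) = (z - 3)*(z + 4)*(z - 2)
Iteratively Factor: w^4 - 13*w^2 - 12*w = (w - 4)*(w^3 + 4*w^2 + 3*w) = (w - 4)*(w + 3)*(w^2 + w) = (w - 4)*(w + 1)*(w + 3)*(w)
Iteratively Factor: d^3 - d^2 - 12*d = (d + 3)*(d^2 - 4*d) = (d - 4)*(d + 3)*(d)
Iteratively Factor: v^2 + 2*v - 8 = (v - 2)*(v + 4)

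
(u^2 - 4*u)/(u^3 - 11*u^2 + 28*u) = 1/(u - 7)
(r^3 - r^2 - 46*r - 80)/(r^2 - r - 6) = (r^2 - 3*r - 40)/(r - 3)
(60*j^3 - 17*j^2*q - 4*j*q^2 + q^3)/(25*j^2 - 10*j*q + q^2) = (-12*j^2 + j*q + q^2)/(-5*j + q)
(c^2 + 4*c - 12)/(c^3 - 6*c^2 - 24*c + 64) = (c + 6)/(c^2 - 4*c - 32)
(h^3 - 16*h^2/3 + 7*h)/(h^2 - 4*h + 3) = h*(3*h - 7)/(3*(h - 1))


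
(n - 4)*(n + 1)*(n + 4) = n^3 + n^2 - 16*n - 16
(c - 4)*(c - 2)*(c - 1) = c^3 - 7*c^2 + 14*c - 8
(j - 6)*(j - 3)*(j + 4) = j^3 - 5*j^2 - 18*j + 72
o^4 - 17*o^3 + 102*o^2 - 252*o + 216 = (o - 6)^2*(o - 3)*(o - 2)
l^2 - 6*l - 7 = (l - 7)*(l + 1)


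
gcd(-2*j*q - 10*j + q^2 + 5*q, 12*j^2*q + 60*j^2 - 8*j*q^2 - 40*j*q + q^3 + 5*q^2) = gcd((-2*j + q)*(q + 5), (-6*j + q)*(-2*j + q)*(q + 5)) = -2*j*q - 10*j + q^2 + 5*q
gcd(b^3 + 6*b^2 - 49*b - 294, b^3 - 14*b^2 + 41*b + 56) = b - 7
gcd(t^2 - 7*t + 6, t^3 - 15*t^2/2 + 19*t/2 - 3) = t^2 - 7*t + 6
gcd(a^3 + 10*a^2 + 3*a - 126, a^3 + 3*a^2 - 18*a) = a^2 + 3*a - 18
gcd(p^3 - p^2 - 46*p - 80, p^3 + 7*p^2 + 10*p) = p^2 + 7*p + 10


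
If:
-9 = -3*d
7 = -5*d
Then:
No Solution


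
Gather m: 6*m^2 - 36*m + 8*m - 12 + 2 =6*m^2 - 28*m - 10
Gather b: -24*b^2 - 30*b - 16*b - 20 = -24*b^2 - 46*b - 20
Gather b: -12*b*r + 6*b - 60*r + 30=b*(6 - 12*r) - 60*r + 30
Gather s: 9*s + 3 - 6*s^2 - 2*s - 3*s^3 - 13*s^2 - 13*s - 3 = -3*s^3 - 19*s^2 - 6*s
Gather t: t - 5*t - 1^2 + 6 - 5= -4*t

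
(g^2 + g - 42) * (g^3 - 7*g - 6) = g^5 + g^4 - 49*g^3 - 13*g^2 + 288*g + 252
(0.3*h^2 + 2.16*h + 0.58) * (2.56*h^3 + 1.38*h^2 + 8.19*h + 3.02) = 0.768*h^5 + 5.9436*h^4 + 6.9226*h^3 + 19.3968*h^2 + 11.2734*h + 1.7516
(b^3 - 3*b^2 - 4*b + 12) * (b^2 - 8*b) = b^5 - 11*b^4 + 20*b^3 + 44*b^2 - 96*b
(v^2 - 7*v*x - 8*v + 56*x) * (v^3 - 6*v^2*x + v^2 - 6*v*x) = v^5 - 13*v^4*x - 7*v^4 + 42*v^3*x^2 + 91*v^3*x - 8*v^3 - 294*v^2*x^2 + 104*v^2*x - 336*v*x^2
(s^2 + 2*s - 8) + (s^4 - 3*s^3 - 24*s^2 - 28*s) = s^4 - 3*s^3 - 23*s^2 - 26*s - 8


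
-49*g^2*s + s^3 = s*(-7*g + s)*(7*g + s)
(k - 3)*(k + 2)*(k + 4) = k^3 + 3*k^2 - 10*k - 24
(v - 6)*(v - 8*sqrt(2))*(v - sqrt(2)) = v^3 - 9*sqrt(2)*v^2 - 6*v^2 + 16*v + 54*sqrt(2)*v - 96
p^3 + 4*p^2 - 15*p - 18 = (p - 3)*(p + 1)*(p + 6)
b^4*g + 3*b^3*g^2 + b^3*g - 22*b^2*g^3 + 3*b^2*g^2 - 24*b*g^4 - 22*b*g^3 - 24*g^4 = (b - 4*g)*(b + g)*(b + 6*g)*(b*g + g)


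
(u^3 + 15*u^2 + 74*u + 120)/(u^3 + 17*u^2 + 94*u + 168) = (u + 5)/(u + 7)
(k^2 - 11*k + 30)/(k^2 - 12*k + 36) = (k - 5)/(k - 6)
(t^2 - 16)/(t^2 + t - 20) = (t + 4)/(t + 5)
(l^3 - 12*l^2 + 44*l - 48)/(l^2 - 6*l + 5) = (l^3 - 12*l^2 + 44*l - 48)/(l^2 - 6*l + 5)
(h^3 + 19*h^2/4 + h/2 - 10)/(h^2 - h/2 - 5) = (4*h^2 + 11*h - 20)/(2*(2*h - 5))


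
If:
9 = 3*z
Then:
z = 3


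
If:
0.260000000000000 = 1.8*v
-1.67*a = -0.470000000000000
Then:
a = 0.28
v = 0.14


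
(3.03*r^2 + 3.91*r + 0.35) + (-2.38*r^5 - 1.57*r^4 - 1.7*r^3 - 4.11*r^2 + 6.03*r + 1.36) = -2.38*r^5 - 1.57*r^4 - 1.7*r^3 - 1.08*r^2 + 9.94*r + 1.71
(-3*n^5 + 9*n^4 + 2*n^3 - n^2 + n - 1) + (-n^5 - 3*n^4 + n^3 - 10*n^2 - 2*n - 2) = -4*n^5 + 6*n^4 + 3*n^3 - 11*n^2 - n - 3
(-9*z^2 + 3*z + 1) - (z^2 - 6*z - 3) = -10*z^2 + 9*z + 4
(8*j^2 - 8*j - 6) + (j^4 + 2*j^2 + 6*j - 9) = j^4 + 10*j^2 - 2*j - 15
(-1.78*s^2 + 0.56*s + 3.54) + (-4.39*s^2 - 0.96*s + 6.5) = -6.17*s^2 - 0.4*s + 10.04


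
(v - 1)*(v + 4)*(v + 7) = v^3 + 10*v^2 + 17*v - 28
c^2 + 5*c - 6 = (c - 1)*(c + 6)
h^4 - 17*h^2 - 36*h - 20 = (h - 5)*(h + 1)*(h + 2)^2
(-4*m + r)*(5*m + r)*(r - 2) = -20*m^2*r + 40*m^2 + m*r^2 - 2*m*r + r^3 - 2*r^2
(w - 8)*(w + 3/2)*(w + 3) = w^3 - 7*w^2/2 - 63*w/2 - 36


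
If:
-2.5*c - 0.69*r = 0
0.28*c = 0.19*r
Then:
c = 0.00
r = 0.00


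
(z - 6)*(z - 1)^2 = z^3 - 8*z^2 + 13*z - 6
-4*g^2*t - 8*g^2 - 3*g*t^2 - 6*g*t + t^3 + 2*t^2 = (-4*g + t)*(g + t)*(t + 2)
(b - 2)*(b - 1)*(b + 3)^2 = b^4 + 3*b^3 - 7*b^2 - 15*b + 18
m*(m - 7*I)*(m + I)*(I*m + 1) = I*m^4 + 7*m^3 + I*m^2 + 7*m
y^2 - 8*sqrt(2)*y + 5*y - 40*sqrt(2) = (y + 5)*(y - 8*sqrt(2))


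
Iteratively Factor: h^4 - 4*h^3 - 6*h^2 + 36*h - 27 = (h - 3)*(h^3 - h^2 - 9*h + 9) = (h - 3)^2*(h^2 + 2*h - 3) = (h - 3)^2*(h + 3)*(h - 1)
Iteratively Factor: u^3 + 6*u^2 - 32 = (u + 4)*(u^2 + 2*u - 8) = (u + 4)^2*(u - 2)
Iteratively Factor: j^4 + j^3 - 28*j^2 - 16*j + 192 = (j + 4)*(j^3 - 3*j^2 - 16*j + 48) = (j - 4)*(j + 4)*(j^2 + j - 12) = (j - 4)*(j - 3)*(j + 4)*(j + 4)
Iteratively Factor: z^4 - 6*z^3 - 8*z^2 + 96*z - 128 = (z - 2)*(z^3 - 4*z^2 - 16*z + 64) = (z - 2)*(z + 4)*(z^2 - 8*z + 16) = (z - 4)*(z - 2)*(z + 4)*(z - 4)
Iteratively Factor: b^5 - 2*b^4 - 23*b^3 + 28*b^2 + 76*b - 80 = (b + 4)*(b^4 - 6*b^3 + b^2 + 24*b - 20) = (b - 1)*(b + 4)*(b^3 - 5*b^2 - 4*b + 20) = (b - 5)*(b - 1)*(b + 4)*(b^2 - 4) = (b - 5)*(b - 1)*(b + 2)*(b + 4)*(b - 2)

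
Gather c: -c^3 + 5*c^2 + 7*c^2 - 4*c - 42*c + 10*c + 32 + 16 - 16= -c^3 + 12*c^2 - 36*c + 32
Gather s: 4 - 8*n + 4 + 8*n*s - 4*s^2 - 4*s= -8*n - 4*s^2 + s*(8*n - 4) + 8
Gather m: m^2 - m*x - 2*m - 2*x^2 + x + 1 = m^2 + m*(-x - 2) - 2*x^2 + x + 1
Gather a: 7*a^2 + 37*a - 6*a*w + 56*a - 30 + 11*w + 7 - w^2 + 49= 7*a^2 + a*(93 - 6*w) - w^2 + 11*w + 26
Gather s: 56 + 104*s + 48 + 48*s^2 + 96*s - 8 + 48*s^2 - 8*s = 96*s^2 + 192*s + 96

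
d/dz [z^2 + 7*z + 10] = 2*z + 7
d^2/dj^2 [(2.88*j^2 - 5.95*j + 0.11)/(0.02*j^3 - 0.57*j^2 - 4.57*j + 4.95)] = (0.002304*j^6 - 0.0142799999999998*j^5 + 1.9869*j^4 - 23.969938*j^3 + 55.97823*j^2 - 99.0736559999999*j - 122.846042)/(8.0e-6*j^9 - 0.000684*j^8 + 0.01401*j^7 + 0.133335*j^6 - 3.539865*j^5 - 33.602994*j^4 - 16.608313*j^3 + 268.24149*j^2 - 335.929275*j + 121.287375)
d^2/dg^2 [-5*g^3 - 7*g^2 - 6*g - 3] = -30*g - 14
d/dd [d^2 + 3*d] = 2*d + 3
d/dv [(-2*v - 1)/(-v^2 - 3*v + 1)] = (2*v^2 + 6*v - (2*v + 1)*(2*v + 3) - 2)/(v^2 + 3*v - 1)^2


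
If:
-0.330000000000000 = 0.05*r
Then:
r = -6.60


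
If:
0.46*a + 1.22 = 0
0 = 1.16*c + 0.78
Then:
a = -2.65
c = -0.67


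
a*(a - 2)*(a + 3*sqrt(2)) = a^3 - 2*a^2 + 3*sqrt(2)*a^2 - 6*sqrt(2)*a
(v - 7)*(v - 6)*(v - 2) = v^3 - 15*v^2 + 68*v - 84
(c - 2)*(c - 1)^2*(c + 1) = c^4 - 3*c^3 + c^2 + 3*c - 2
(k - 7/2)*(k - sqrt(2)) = k^2 - 7*k/2 - sqrt(2)*k + 7*sqrt(2)/2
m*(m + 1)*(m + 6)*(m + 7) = m^4 + 14*m^3 + 55*m^2 + 42*m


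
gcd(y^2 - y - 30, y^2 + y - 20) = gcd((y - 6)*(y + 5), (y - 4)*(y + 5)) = y + 5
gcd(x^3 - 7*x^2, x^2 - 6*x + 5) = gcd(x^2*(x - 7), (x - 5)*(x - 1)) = 1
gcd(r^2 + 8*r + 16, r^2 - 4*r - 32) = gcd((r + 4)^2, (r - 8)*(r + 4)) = r + 4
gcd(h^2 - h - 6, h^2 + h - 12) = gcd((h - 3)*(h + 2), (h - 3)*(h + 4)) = h - 3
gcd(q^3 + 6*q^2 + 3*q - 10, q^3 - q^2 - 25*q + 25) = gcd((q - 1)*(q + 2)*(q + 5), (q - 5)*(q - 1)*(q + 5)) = q^2 + 4*q - 5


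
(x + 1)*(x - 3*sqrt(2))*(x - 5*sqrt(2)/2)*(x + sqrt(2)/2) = x^4 - 5*sqrt(2)*x^3 + x^3 - 5*sqrt(2)*x^2 + 19*x^2/2 + 19*x/2 + 15*sqrt(2)*x/2 + 15*sqrt(2)/2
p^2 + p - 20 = (p - 4)*(p + 5)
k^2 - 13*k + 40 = (k - 8)*(k - 5)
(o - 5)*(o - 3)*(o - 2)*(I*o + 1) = I*o^4 + o^3 - 10*I*o^3 - 10*o^2 + 31*I*o^2 + 31*o - 30*I*o - 30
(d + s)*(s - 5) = d*s - 5*d + s^2 - 5*s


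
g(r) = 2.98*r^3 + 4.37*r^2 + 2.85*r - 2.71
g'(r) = 8.94*r^2 + 8.74*r + 2.85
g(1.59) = 24.85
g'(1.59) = 39.35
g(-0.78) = -3.69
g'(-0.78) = 1.47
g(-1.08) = -4.44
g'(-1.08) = 3.84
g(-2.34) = -23.63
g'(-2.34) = 31.35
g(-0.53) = -3.44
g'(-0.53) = 0.73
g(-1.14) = -4.69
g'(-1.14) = 4.50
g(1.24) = 13.23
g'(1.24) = 27.43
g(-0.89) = -3.89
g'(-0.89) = 2.15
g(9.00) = 2549.33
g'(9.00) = 805.65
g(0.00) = -2.71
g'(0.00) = 2.85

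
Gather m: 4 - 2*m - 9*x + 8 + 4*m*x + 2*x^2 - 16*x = m*(4*x - 2) + 2*x^2 - 25*x + 12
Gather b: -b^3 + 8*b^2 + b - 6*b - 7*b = -b^3 + 8*b^2 - 12*b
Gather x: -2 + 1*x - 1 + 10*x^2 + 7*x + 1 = 10*x^2 + 8*x - 2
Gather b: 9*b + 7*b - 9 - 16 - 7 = 16*b - 32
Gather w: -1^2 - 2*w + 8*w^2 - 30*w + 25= 8*w^2 - 32*w + 24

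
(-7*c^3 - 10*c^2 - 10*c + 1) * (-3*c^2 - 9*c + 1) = 21*c^5 + 93*c^4 + 113*c^3 + 77*c^2 - 19*c + 1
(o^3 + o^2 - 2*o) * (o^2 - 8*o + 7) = o^5 - 7*o^4 - 3*o^3 + 23*o^2 - 14*o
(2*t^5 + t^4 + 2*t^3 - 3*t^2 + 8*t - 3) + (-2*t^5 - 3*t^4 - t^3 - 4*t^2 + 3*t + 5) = -2*t^4 + t^3 - 7*t^2 + 11*t + 2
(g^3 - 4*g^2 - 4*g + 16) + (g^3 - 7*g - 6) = 2*g^3 - 4*g^2 - 11*g + 10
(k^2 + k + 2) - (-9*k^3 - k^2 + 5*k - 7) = 9*k^3 + 2*k^2 - 4*k + 9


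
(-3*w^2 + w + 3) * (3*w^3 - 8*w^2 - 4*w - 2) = -9*w^5 + 27*w^4 + 13*w^3 - 22*w^2 - 14*w - 6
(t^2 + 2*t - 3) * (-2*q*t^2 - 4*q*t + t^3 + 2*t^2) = -2*q*t^4 - 8*q*t^3 - 2*q*t^2 + 12*q*t + t^5 + 4*t^4 + t^3 - 6*t^2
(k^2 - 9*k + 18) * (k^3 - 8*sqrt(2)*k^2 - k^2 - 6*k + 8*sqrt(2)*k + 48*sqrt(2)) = k^5 - 8*sqrt(2)*k^4 - 10*k^4 + 21*k^3 + 80*sqrt(2)*k^3 - 168*sqrt(2)*k^2 + 36*k^2 - 288*sqrt(2)*k - 108*k + 864*sqrt(2)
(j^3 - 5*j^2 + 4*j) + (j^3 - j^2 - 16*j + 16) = 2*j^3 - 6*j^2 - 12*j + 16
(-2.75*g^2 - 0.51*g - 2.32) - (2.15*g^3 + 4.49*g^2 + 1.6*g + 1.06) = -2.15*g^3 - 7.24*g^2 - 2.11*g - 3.38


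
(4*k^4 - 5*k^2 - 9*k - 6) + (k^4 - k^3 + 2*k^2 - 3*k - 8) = 5*k^4 - k^3 - 3*k^2 - 12*k - 14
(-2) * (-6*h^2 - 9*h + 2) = 12*h^2 + 18*h - 4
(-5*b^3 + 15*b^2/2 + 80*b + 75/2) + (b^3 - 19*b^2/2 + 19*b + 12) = -4*b^3 - 2*b^2 + 99*b + 99/2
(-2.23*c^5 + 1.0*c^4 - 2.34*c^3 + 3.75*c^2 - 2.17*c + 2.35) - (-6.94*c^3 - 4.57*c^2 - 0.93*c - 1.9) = -2.23*c^5 + 1.0*c^4 + 4.6*c^3 + 8.32*c^2 - 1.24*c + 4.25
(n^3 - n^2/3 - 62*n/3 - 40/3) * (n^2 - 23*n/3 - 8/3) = n^5 - 8*n^4 - 187*n^3/9 + 146*n^2 + 472*n/3 + 320/9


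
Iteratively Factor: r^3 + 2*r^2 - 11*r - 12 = (r - 3)*(r^2 + 5*r + 4) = (r - 3)*(r + 4)*(r + 1)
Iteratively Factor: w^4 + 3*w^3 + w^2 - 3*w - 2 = (w + 1)*(w^3 + 2*w^2 - w - 2) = (w + 1)^2*(w^2 + w - 2) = (w + 1)^2*(w + 2)*(w - 1)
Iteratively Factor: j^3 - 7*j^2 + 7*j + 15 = (j + 1)*(j^2 - 8*j + 15) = (j - 5)*(j + 1)*(j - 3)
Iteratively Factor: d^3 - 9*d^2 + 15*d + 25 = (d + 1)*(d^2 - 10*d + 25) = (d - 5)*(d + 1)*(d - 5)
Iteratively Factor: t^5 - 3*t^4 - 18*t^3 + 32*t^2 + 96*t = (t + 3)*(t^4 - 6*t^3 + 32*t) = (t - 4)*(t + 3)*(t^3 - 2*t^2 - 8*t) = t*(t - 4)*(t + 3)*(t^2 - 2*t - 8) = t*(t - 4)*(t + 2)*(t + 3)*(t - 4)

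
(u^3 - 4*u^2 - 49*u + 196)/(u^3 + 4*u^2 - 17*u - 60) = (u^2 - 49)/(u^2 + 8*u + 15)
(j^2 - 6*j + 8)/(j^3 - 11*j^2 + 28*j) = (j - 2)/(j*(j - 7))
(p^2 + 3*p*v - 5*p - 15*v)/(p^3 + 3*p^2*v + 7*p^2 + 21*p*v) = (p - 5)/(p*(p + 7))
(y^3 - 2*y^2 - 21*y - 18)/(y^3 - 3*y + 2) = (y^3 - 2*y^2 - 21*y - 18)/(y^3 - 3*y + 2)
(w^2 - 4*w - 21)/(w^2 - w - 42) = (w + 3)/(w + 6)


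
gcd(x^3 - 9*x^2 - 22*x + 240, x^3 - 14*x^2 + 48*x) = x^2 - 14*x + 48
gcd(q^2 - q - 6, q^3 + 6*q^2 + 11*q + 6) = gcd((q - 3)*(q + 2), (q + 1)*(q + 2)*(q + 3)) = q + 2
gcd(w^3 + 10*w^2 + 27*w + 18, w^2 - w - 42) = w + 6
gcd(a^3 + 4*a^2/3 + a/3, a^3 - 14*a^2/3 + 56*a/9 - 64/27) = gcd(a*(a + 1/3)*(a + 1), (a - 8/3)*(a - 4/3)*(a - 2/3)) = 1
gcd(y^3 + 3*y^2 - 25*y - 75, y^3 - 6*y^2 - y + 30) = y - 5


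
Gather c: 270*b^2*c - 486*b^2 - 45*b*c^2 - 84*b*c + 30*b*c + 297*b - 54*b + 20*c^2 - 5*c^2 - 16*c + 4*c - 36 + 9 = -486*b^2 + 243*b + c^2*(15 - 45*b) + c*(270*b^2 - 54*b - 12) - 27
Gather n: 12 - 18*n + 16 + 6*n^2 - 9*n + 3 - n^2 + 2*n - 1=5*n^2 - 25*n + 30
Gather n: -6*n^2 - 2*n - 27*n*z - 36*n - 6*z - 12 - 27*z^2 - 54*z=-6*n^2 + n*(-27*z - 38) - 27*z^2 - 60*z - 12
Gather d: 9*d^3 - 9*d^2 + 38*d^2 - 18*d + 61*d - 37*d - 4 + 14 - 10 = 9*d^3 + 29*d^2 + 6*d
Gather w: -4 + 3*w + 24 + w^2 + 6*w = w^2 + 9*w + 20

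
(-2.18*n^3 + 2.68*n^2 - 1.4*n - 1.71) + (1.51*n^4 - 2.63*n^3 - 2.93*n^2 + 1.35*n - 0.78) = 1.51*n^4 - 4.81*n^3 - 0.25*n^2 - 0.0499999999999998*n - 2.49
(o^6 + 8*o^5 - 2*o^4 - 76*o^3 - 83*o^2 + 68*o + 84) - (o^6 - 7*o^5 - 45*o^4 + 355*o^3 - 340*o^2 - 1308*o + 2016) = 15*o^5 + 43*o^4 - 431*o^3 + 257*o^2 + 1376*o - 1932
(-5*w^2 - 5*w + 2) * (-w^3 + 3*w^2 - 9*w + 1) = 5*w^5 - 10*w^4 + 28*w^3 + 46*w^2 - 23*w + 2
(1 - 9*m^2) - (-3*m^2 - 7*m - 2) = -6*m^2 + 7*m + 3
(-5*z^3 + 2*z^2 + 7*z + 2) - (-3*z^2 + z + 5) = -5*z^3 + 5*z^2 + 6*z - 3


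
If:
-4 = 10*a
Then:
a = -2/5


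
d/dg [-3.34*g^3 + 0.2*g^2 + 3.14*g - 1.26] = -10.02*g^2 + 0.4*g + 3.14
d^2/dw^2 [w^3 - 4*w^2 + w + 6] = 6*w - 8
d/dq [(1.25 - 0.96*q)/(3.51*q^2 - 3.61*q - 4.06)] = (3.3696*q^2 - 8.775*q + 8.4101)/(12.3201*q^4 - 25.3422*q^3 - 15.4691*q^2 + 29.3132*q + 16.4836)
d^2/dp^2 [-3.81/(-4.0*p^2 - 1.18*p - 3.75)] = (-121.92*p^2 - 35.9664*p + 3.81*(8.0*p + 1.18)*(16.0*p + 2.36) - 114.3)/(4.0*p^2 + 1.18*p + 3.75)^3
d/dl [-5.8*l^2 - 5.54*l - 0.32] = -11.6*l - 5.54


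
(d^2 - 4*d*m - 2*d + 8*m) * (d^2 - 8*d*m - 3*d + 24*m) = d^4 - 12*d^3*m - 5*d^3 + 32*d^2*m^2 + 60*d^2*m + 6*d^2 - 160*d*m^2 - 72*d*m + 192*m^2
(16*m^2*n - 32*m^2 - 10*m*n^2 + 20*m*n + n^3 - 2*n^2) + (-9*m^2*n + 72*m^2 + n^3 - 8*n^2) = 7*m^2*n + 40*m^2 - 10*m*n^2 + 20*m*n + 2*n^3 - 10*n^2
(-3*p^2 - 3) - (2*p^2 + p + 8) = -5*p^2 - p - 11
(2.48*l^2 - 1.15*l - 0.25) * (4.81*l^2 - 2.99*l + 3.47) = 11.9288*l^4 - 12.9467*l^3 + 10.8416*l^2 - 3.243*l - 0.8675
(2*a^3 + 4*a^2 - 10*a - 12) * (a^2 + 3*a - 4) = 2*a^5 + 10*a^4 - 6*a^3 - 58*a^2 + 4*a + 48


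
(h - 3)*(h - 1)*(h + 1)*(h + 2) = h^4 - h^3 - 7*h^2 + h + 6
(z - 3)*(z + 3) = z^2 - 9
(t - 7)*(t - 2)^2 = t^3 - 11*t^2 + 32*t - 28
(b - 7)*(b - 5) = b^2 - 12*b + 35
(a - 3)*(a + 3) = a^2 - 9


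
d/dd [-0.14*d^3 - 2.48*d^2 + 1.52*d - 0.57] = -0.42*d^2 - 4.96*d + 1.52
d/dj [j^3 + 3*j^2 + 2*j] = 3*j^2 + 6*j + 2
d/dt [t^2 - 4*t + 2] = 2*t - 4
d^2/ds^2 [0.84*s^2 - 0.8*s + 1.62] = 1.68000000000000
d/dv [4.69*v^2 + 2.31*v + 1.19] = 9.38*v + 2.31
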